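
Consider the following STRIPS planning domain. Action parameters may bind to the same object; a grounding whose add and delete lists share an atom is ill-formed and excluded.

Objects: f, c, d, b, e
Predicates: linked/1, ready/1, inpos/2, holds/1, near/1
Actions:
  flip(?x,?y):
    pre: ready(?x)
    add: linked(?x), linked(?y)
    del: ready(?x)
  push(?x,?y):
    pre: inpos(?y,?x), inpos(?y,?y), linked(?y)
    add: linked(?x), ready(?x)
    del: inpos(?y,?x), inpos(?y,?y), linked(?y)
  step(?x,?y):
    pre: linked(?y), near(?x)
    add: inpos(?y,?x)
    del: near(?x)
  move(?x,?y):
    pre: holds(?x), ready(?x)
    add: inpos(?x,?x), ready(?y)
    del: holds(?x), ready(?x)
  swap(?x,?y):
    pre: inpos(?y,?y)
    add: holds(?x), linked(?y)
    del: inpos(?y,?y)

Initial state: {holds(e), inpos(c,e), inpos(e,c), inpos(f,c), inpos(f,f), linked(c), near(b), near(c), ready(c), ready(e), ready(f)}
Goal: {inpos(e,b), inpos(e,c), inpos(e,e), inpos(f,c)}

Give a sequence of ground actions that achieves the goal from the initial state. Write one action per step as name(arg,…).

flip(f,e); step(b,e); move(e,f)

1. flip(f,e)  →  {holds(e), inpos(c,e), inpos(e,c), inpos(f,c), inpos(f,f), linked(c), linked(e), linked(f), near(b), near(c), ready(c), ready(e)}
2. step(b,e)  →  {holds(e), inpos(c,e), inpos(e,b), inpos(e,c), inpos(f,c), inpos(f,f), linked(c), linked(e), linked(f), near(c), ready(c), ready(e)}
3. move(e,f)  →  {inpos(c,e), inpos(e,b), inpos(e,c), inpos(e,e), inpos(f,c), inpos(f,f), linked(c), linked(e), linked(f), near(c), ready(c), ready(f)}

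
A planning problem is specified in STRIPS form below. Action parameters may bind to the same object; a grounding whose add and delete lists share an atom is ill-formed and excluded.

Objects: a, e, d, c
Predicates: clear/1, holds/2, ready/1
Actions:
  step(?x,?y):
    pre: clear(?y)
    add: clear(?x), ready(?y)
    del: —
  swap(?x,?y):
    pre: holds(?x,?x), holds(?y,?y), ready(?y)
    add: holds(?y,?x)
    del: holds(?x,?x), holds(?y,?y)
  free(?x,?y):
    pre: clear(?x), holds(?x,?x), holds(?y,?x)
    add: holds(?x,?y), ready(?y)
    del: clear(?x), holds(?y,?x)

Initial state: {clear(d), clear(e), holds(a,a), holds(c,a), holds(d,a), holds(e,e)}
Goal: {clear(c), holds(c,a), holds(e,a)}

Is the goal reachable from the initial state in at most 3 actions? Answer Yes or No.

1. step(c,e)  →  {clear(c), clear(d), clear(e), holds(a,a), holds(c,a), holds(d,a), holds(e,e), ready(e)}
2. swap(a,e)  →  {clear(c), clear(d), clear(e), holds(c,a), holds(d,a), holds(e,a), ready(e)}
optimal plan length = 2; 2 ≤ 3

Yes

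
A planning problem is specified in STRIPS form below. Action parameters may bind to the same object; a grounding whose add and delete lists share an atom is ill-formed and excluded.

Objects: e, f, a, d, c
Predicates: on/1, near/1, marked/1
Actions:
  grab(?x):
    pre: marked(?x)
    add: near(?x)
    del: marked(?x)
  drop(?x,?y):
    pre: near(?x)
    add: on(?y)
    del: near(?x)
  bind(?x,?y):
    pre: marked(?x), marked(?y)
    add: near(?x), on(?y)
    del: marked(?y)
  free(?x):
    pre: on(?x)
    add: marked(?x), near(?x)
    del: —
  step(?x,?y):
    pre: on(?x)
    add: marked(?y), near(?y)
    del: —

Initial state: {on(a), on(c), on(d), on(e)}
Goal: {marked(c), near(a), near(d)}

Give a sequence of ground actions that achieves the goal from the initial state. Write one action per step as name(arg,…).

free(a); free(d); free(c)

1. free(a)  →  {marked(a), near(a), on(a), on(c), on(d), on(e)}
2. free(d)  →  {marked(a), marked(d), near(a), near(d), on(a), on(c), on(d), on(e)}
3. free(c)  →  {marked(a), marked(c), marked(d), near(a), near(c), near(d), on(a), on(c), on(d), on(e)}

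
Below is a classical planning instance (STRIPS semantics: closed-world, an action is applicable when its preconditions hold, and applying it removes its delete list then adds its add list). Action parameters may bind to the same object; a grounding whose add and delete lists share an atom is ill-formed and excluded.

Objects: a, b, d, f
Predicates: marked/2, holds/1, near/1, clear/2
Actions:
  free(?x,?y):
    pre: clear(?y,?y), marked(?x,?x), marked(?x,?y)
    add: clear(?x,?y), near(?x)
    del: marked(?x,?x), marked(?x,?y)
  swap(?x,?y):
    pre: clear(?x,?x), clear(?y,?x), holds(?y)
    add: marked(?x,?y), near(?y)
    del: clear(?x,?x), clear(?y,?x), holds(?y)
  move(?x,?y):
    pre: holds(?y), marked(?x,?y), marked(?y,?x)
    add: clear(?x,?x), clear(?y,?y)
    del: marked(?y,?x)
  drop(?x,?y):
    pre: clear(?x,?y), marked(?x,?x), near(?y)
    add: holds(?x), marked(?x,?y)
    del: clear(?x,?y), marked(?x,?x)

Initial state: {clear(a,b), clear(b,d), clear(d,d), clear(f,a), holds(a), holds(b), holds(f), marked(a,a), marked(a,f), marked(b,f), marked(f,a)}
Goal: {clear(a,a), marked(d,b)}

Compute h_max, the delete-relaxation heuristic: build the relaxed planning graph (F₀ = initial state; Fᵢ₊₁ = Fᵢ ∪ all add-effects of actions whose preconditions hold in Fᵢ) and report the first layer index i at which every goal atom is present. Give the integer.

F0 = init (11 atoms)
F1 = F0 ∪ {clear(a,a), clear(f,f), marked(d,b), near(b)}  (15 atoms)
goal ⊆ F1  ⇒  h_max = 1

1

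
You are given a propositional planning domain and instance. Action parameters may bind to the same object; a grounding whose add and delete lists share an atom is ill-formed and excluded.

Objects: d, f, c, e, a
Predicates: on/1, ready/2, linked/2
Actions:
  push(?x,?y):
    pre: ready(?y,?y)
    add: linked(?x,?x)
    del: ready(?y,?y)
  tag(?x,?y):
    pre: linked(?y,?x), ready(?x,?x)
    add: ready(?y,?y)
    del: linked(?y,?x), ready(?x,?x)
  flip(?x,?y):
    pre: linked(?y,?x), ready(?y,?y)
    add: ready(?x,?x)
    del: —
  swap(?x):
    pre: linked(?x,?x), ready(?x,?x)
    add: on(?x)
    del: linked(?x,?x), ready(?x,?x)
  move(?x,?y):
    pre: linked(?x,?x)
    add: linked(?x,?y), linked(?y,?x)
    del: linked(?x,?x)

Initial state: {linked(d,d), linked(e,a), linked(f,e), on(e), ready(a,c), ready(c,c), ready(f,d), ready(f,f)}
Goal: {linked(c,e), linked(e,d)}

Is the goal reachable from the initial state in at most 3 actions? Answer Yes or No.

Yes

1. push(c,f)  →  {linked(c,c), linked(d,d), linked(e,a), linked(f,e), on(e), ready(a,c), ready(c,c), ready(f,d)}
2. move(d,e)  →  {linked(c,c), linked(d,e), linked(e,a), linked(e,d), linked(f,e), on(e), ready(a,c), ready(c,c), ready(f,d)}
3. move(c,e)  →  {linked(c,e), linked(d,e), linked(e,a), linked(e,c), linked(e,d), linked(f,e), on(e), ready(a,c), ready(c,c), ready(f,d)}
optimal plan length = 3; 3 ≤ 3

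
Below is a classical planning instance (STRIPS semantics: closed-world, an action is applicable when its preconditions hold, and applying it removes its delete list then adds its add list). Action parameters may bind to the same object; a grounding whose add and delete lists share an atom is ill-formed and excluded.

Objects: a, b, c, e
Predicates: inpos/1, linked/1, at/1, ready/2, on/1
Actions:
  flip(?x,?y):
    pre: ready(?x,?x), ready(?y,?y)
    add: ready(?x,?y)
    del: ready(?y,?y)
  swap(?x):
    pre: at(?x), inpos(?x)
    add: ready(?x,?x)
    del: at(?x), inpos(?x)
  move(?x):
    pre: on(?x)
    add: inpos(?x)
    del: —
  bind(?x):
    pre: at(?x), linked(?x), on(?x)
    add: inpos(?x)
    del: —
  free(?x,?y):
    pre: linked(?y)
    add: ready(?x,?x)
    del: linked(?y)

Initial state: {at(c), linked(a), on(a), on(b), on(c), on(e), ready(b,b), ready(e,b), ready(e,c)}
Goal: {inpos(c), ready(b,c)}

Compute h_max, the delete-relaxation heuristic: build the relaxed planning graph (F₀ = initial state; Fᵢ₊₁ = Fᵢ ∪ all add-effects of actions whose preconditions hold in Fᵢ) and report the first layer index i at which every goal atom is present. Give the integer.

2

F0 = init (9 atoms)
F1 = F0 ∪ {inpos(a), inpos(b), inpos(c), inpos(e), ready(a,a), ready(c,c), ready(e,e)}  (16 atoms)
F2 = F1 ∪ {ready(a,b), ready(a,c), ready(a,e), ready(b,a), ready(b,c), ready(b,e), ready(c,a), ready(c,b), ready(c,e), ready(e,a)}  (26 atoms)
goal ⊆ F2  ⇒  h_max = 2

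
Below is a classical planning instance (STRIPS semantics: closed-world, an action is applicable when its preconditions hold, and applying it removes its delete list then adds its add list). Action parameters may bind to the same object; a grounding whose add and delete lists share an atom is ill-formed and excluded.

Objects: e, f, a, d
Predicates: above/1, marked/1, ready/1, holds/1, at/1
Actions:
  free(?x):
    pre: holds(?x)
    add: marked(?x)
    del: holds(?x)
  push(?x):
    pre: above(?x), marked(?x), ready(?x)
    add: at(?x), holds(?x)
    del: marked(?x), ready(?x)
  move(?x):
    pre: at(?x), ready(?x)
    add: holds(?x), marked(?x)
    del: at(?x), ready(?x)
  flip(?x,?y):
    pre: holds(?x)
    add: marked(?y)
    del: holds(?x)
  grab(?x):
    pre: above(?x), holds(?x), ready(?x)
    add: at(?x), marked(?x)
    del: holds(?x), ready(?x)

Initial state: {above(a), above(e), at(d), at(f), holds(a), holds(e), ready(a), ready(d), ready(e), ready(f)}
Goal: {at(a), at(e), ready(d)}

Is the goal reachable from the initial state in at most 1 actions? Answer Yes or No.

No

1. grab(e)  →  {above(a), above(e), at(d), at(e), at(f), holds(a), marked(e), ready(a), ready(d), ready(f)}
2. grab(a)  →  {above(a), above(e), at(a), at(d), at(e), at(f), marked(a), marked(e), ready(d), ready(f)}
optimal plan length = 2; 2 > 1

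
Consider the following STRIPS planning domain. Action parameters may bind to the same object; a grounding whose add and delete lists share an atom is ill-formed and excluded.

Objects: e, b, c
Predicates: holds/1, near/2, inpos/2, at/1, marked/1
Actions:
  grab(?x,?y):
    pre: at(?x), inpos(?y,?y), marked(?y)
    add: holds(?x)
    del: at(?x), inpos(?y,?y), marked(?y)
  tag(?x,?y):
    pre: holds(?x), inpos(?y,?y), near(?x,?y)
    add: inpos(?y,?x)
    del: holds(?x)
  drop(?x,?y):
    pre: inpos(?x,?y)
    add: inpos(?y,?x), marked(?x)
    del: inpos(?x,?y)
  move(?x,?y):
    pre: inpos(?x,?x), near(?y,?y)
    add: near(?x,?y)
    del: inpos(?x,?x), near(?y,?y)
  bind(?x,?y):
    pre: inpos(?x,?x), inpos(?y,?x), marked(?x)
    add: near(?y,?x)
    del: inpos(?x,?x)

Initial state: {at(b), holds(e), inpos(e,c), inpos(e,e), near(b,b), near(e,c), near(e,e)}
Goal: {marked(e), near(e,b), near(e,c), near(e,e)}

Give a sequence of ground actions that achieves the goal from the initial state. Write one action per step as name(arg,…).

1. drop(e,c)  →  {at(b), holds(e), inpos(c,e), inpos(e,e), marked(e), near(b,b), near(e,c), near(e,e)}
2. move(e,b)  →  {at(b), holds(e), inpos(c,e), marked(e), near(e,b), near(e,c), near(e,e)}

drop(e,c); move(e,b)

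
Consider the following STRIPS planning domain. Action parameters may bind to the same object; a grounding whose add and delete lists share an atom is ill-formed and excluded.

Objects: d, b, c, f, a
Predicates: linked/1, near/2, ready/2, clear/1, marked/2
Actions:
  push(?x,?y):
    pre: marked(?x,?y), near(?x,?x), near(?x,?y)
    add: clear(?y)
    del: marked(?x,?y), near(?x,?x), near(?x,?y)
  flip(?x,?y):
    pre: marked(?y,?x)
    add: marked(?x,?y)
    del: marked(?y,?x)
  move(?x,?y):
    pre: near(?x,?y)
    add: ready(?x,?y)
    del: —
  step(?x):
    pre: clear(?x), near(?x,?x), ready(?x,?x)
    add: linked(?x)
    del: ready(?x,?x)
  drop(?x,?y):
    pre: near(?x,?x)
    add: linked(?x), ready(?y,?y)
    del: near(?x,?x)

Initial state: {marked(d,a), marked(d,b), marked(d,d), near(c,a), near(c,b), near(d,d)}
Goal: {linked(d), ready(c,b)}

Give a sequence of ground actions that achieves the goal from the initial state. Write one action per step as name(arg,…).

1. move(c,b)  →  {marked(d,a), marked(d,b), marked(d,d), near(c,a), near(c,b), near(d,d), ready(c,b)}
2. drop(d,d)  →  {linked(d), marked(d,a), marked(d,b), marked(d,d), near(c,a), near(c,b), ready(c,b), ready(d,d)}

move(c,b); drop(d,d)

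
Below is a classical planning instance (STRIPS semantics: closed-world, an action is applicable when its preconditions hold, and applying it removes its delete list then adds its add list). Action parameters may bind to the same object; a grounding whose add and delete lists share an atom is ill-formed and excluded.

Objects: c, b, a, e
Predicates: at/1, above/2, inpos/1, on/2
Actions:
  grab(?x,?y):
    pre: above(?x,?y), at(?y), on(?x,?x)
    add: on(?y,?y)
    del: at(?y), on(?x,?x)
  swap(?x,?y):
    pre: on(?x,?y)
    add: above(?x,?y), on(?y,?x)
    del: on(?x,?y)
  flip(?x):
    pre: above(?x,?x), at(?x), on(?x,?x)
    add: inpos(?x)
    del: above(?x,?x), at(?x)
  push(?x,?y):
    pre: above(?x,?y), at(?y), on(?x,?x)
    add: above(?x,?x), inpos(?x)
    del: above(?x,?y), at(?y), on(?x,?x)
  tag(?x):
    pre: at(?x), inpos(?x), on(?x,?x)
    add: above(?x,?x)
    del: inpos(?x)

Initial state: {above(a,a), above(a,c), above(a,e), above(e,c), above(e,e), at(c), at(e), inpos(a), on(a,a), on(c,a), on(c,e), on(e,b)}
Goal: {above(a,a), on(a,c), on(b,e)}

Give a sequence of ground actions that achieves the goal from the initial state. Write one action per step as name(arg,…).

swap(c,a); swap(e,b)

1. swap(c,a)  →  {above(a,a), above(a,c), above(a,e), above(c,a), above(e,c), above(e,e), at(c), at(e), inpos(a), on(a,a), on(a,c), on(c,e), on(e,b)}
2. swap(e,b)  →  {above(a,a), above(a,c), above(a,e), above(c,a), above(e,b), above(e,c), above(e,e), at(c), at(e), inpos(a), on(a,a), on(a,c), on(b,e), on(c,e)}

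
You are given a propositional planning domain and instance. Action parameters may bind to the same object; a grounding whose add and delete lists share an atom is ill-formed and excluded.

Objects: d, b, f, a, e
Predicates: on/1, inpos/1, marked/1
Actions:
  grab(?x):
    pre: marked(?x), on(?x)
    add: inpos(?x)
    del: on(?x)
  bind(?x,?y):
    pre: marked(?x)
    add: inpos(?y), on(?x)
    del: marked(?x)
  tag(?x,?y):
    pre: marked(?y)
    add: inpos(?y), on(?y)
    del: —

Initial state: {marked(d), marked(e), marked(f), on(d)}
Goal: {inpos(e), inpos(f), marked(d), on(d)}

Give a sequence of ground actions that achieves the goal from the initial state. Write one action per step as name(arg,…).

1. bind(f,f)  →  {inpos(f), marked(d), marked(e), on(d), on(f)}
2. bind(e,e)  →  {inpos(e), inpos(f), marked(d), on(d), on(e), on(f)}

bind(f,f); bind(e,e)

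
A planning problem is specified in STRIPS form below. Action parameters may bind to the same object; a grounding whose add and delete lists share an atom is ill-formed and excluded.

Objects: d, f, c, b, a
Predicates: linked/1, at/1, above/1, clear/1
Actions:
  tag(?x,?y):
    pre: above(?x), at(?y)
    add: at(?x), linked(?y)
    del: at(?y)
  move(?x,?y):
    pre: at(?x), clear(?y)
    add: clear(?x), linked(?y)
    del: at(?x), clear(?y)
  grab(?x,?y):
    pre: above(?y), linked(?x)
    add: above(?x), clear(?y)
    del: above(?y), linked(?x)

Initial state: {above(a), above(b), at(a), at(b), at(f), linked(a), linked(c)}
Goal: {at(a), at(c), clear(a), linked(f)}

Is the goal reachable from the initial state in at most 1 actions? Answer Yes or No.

No

1. grab(c,a)  →  {above(b), above(c), at(a), at(b), at(f), clear(a), linked(a)}
2. tag(c,f)  →  {above(b), above(c), at(a), at(b), at(c), clear(a), linked(a), linked(f)}
optimal plan length = 2; 2 > 1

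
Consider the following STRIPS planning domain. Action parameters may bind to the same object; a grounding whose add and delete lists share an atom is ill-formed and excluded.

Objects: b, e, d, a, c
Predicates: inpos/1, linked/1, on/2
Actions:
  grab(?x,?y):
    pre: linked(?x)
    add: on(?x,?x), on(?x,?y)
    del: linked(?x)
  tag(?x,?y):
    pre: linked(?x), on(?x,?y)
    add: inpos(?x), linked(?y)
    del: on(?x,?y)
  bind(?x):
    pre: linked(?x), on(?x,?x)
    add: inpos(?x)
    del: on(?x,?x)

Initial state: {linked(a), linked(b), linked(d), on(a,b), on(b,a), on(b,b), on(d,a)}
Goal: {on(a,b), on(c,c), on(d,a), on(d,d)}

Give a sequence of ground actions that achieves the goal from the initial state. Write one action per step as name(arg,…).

1. grab(d,b)  →  {linked(a), linked(b), on(a,b), on(b,a), on(b,b), on(d,a), on(d,b), on(d,d)}
2. grab(a,c)  →  {linked(b), on(a,a), on(a,b), on(a,c), on(b,a), on(b,b), on(d,a), on(d,b), on(d,d)}
3. tag(b,a)  →  {inpos(b), linked(a), linked(b), on(a,a), on(a,b), on(a,c), on(b,b), on(d,a), on(d,b), on(d,d)}
4. tag(a,c)  →  {inpos(a), inpos(b), linked(a), linked(b), linked(c), on(a,a), on(a,b), on(b,b), on(d,a), on(d,b), on(d,d)}
5. grab(c,b)  →  {inpos(a), inpos(b), linked(a), linked(b), on(a,a), on(a,b), on(b,b), on(c,b), on(c,c), on(d,a), on(d,b), on(d,d)}

grab(d,b); grab(a,c); tag(b,a); tag(a,c); grab(c,b)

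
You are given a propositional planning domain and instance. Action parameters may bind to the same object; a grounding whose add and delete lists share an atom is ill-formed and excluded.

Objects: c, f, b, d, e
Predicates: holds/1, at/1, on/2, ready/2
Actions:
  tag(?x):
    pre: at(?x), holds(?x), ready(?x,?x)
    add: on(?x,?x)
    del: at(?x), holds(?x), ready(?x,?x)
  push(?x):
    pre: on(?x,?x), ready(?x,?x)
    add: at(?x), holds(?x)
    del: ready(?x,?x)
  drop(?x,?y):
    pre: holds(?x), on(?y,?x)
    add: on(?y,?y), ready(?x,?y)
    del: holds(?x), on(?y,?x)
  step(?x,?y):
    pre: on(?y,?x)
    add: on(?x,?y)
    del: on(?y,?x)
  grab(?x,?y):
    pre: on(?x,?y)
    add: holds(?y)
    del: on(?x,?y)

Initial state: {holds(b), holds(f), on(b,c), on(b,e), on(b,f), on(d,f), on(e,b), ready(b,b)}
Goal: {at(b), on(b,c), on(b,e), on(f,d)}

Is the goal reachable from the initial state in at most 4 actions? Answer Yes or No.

Yes

1. drop(f,b)  →  {holds(b), on(b,b), on(b,c), on(b,e), on(d,f), on(e,b), ready(b,b), ready(f,b)}
2. push(b)  →  {at(b), holds(b), on(b,b), on(b,c), on(b,e), on(d,f), on(e,b), ready(f,b)}
3. step(f,d)  →  {at(b), holds(b), on(b,b), on(b,c), on(b,e), on(e,b), on(f,d), ready(f,b)}
optimal plan length = 3; 3 ≤ 4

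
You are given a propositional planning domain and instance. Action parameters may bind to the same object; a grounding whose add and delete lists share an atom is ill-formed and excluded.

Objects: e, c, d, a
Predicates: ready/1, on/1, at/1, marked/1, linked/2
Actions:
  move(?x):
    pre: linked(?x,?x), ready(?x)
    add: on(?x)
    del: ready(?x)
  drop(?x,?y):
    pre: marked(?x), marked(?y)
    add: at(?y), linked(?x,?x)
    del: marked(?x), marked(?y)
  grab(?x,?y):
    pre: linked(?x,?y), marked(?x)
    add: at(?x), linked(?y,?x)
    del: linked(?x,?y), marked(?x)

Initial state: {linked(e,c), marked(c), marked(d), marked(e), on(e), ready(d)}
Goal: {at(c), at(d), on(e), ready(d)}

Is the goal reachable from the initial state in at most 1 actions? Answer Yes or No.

No

1. drop(e,c)  →  {at(c), linked(e,c), linked(e,e), marked(d), on(e), ready(d)}
2. drop(d,d)  →  {at(c), at(d), linked(d,d), linked(e,c), linked(e,e), on(e), ready(d)}
optimal plan length = 2; 2 > 1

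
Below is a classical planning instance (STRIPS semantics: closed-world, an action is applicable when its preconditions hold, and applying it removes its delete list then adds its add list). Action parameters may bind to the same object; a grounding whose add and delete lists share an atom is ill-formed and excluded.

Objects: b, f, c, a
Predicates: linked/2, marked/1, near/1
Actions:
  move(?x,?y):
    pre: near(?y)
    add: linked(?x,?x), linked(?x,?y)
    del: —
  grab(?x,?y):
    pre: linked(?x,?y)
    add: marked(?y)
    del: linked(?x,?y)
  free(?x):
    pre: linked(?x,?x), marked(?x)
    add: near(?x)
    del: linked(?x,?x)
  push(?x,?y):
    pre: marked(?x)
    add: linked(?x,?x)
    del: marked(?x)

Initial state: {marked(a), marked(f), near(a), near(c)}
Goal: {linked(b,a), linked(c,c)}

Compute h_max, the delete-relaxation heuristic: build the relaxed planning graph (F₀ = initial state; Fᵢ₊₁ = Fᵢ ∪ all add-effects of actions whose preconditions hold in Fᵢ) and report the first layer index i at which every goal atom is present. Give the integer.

F0 = init (4 atoms)
F1 = F0 ∪ {linked(a,a), linked(a,c), linked(b,a), linked(b,b), linked(b,c), linked(c,a), linked(c,c), linked(f,a), linked(f,c), linked(f,f)}  (14 atoms)
goal ⊆ F1  ⇒  h_max = 1

1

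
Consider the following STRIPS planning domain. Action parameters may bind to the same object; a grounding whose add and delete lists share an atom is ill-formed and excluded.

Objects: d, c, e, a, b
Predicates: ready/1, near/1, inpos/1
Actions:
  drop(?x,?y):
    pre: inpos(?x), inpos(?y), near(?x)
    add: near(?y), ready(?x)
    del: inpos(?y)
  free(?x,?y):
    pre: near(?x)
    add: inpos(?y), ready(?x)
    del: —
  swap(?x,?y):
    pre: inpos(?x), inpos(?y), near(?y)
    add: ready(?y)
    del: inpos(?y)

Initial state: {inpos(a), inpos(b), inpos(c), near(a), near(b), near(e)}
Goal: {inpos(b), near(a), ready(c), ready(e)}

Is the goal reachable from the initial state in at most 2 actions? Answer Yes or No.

1. drop(a,c)  →  {inpos(a), inpos(b), near(a), near(b), near(c), near(e), ready(a)}
2. free(c,d)  →  {inpos(a), inpos(b), inpos(d), near(a), near(b), near(c), near(e), ready(a), ready(c)}
3. free(e,d)  →  {inpos(a), inpos(b), inpos(d), near(a), near(b), near(c), near(e), ready(a), ready(c), ready(e)}
optimal plan length = 3; 3 > 2

No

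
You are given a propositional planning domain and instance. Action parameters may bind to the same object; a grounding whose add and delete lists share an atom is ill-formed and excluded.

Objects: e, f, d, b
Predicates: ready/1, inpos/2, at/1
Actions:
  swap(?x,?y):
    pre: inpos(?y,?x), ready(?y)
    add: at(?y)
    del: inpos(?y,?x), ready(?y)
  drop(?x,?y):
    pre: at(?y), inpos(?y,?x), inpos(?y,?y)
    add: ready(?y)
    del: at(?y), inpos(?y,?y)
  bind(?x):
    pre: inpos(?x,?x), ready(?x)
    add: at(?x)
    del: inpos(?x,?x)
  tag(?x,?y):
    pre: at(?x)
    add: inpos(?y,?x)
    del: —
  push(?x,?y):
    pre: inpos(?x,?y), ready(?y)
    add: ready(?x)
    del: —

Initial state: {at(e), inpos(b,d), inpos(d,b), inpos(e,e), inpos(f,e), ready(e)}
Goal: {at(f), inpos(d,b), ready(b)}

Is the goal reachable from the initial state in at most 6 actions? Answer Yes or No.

1. tag(e,b)  →  {at(e), inpos(b,d), inpos(b,e), inpos(d,b), inpos(e,e), inpos(f,e), ready(e)}
2. push(f,e)  →  {at(e), inpos(b,d), inpos(b,e), inpos(d,b), inpos(e,e), inpos(f,e), ready(e), ready(f)}
3. swap(e,f)  →  {at(e), at(f), inpos(b,d), inpos(b,e), inpos(d,b), inpos(e,e), ready(e)}
4. push(b,e)  →  {at(e), at(f), inpos(b,d), inpos(b,e), inpos(d,b), inpos(e,e), ready(b), ready(e)}
optimal plan length = 4; 4 ≤ 6

Yes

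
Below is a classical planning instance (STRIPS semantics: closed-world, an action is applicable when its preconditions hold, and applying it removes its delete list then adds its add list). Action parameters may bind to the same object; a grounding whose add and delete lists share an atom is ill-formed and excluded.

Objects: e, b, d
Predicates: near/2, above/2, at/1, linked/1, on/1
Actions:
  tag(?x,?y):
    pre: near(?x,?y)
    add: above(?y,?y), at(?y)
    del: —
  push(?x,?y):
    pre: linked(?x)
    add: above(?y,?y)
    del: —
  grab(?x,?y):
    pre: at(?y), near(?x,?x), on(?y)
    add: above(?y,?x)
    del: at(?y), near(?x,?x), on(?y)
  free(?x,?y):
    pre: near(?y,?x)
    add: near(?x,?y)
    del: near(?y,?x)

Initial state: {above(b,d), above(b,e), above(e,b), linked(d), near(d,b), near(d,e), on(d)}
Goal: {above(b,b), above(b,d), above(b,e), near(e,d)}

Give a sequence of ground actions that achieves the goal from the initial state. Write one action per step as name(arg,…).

1. tag(d,b)  →  {above(b,b), above(b,d), above(b,e), above(e,b), at(b), linked(d), near(d,b), near(d,e), on(d)}
2. free(e,d)  →  {above(b,b), above(b,d), above(b,e), above(e,b), at(b), linked(d), near(d,b), near(e,d), on(d)}

tag(d,b); free(e,d)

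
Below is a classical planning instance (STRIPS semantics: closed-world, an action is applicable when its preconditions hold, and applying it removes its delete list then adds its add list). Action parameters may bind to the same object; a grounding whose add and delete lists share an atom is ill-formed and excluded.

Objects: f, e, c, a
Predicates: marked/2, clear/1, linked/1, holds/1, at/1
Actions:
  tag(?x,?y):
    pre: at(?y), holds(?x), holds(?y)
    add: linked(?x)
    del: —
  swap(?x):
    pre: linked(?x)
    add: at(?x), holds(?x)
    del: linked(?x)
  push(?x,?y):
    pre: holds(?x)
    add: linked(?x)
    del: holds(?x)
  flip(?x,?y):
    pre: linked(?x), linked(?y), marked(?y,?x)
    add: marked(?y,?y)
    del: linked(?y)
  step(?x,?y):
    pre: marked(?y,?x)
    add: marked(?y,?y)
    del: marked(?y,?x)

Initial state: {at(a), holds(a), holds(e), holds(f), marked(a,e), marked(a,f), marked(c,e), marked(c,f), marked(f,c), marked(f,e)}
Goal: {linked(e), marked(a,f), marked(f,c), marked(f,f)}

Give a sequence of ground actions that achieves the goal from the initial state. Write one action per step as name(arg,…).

1. tag(e,a)  →  {at(a), holds(a), holds(e), holds(f), linked(e), marked(a,e), marked(a,f), marked(c,e), marked(c,f), marked(f,c), marked(f,e)}
2. step(e,f)  →  {at(a), holds(a), holds(e), holds(f), linked(e), marked(a,e), marked(a,f), marked(c,e), marked(c,f), marked(f,c), marked(f,f)}

tag(e,a); step(e,f)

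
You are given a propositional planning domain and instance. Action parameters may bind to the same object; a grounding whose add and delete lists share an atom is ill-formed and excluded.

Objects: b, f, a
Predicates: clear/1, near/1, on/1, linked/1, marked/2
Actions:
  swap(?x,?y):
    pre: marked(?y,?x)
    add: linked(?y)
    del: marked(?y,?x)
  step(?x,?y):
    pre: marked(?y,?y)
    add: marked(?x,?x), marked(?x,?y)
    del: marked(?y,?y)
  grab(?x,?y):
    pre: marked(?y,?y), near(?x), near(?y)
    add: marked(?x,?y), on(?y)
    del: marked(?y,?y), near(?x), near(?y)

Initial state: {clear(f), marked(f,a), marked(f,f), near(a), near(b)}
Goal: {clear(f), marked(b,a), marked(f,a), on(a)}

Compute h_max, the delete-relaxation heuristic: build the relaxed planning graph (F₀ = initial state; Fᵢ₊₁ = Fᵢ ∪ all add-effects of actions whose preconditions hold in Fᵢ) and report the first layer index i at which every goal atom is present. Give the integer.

F0 = init (5 atoms)
F1 = F0 ∪ {linked(f), marked(a,a), marked(a,f), marked(b,b), marked(b,f)}  (10 atoms)
F2 = F1 ∪ {linked(a), linked(b), marked(a,b), marked(b,a), marked(f,b), on(a), on(b)}  (17 atoms)
goal ⊆ F2  ⇒  h_max = 2

2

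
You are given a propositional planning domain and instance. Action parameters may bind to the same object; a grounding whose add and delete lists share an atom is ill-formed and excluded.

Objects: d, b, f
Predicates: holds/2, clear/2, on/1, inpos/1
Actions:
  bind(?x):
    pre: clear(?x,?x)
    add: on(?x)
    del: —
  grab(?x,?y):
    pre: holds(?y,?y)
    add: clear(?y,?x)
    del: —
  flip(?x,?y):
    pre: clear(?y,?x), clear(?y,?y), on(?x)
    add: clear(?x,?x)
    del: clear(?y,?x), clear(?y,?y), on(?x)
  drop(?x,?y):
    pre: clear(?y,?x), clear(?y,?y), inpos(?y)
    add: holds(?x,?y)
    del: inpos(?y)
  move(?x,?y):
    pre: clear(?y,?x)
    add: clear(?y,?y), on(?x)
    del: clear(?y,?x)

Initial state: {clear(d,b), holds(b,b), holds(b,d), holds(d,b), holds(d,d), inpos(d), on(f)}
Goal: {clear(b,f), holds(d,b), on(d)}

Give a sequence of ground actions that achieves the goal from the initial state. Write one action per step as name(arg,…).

1. grab(d,d)  →  {clear(d,b), clear(d,d), holds(b,b), holds(b,d), holds(d,b), holds(d,d), inpos(d), on(f)}
2. bind(d)  →  {clear(d,b), clear(d,d), holds(b,b), holds(b,d), holds(d,b), holds(d,d), inpos(d), on(d), on(f)}
3. grab(f,b)  →  {clear(b,f), clear(d,b), clear(d,d), holds(b,b), holds(b,d), holds(d,b), holds(d,d), inpos(d), on(d), on(f)}

grab(d,d); bind(d); grab(f,b)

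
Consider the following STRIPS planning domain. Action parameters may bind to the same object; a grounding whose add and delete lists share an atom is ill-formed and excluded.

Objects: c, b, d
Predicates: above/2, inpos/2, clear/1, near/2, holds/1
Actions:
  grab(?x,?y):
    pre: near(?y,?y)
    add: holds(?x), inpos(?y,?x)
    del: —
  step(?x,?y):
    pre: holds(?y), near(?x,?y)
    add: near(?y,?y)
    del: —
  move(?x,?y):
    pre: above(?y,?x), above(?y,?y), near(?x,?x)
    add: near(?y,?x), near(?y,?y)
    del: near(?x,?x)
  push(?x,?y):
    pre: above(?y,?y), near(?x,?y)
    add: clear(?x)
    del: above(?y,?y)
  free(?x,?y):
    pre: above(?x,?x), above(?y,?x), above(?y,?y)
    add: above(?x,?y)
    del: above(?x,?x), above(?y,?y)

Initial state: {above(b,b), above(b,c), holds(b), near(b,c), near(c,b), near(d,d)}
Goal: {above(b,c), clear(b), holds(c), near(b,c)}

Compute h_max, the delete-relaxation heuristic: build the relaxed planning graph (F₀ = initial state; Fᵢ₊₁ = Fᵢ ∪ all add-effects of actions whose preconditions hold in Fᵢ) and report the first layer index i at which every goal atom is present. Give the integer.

F0 = init (6 atoms)
F1 = F0 ∪ {clear(c), holds(c), holds(d), inpos(d,b), inpos(d,c), inpos(d,d), near(b,b)}  (13 atoms)
F2 = F1 ∪ {clear(b), inpos(b,b), inpos(b,c), inpos(b,d), near(c,c)}  (18 atoms)
goal ⊆ F2  ⇒  h_max = 2

2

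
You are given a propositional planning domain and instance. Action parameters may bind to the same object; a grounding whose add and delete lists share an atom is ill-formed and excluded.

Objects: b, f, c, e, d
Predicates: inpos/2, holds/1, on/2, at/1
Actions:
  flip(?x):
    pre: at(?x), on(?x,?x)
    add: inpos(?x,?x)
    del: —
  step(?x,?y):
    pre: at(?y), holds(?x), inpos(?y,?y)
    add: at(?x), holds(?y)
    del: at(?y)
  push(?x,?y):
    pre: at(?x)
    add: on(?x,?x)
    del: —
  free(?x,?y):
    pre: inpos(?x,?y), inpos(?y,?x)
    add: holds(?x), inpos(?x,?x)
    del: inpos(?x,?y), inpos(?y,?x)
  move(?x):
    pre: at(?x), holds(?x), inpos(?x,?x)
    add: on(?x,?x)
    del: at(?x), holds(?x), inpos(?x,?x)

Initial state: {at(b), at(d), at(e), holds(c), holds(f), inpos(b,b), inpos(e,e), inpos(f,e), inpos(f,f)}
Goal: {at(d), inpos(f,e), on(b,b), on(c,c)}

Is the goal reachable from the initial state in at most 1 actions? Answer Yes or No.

1. step(c,e)  →  {at(b), at(c), at(d), holds(c), holds(e), holds(f), inpos(b,b), inpos(e,e), inpos(f,e), inpos(f,f)}
2. push(b,b)  →  {at(b), at(c), at(d), holds(c), holds(e), holds(f), inpos(b,b), inpos(e,e), inpos(f,e), inpos(f,f), on(b,b)}
3. push(c,b)  →  {at(b), at(c), at(d), holds(c), holds(e), holds(f), inpos(b,b), inpos(e,e), inpos(f,e), inpos(f,f), on(b,b), on(c,c)}
optimal plan length = 3; 3 > 1

No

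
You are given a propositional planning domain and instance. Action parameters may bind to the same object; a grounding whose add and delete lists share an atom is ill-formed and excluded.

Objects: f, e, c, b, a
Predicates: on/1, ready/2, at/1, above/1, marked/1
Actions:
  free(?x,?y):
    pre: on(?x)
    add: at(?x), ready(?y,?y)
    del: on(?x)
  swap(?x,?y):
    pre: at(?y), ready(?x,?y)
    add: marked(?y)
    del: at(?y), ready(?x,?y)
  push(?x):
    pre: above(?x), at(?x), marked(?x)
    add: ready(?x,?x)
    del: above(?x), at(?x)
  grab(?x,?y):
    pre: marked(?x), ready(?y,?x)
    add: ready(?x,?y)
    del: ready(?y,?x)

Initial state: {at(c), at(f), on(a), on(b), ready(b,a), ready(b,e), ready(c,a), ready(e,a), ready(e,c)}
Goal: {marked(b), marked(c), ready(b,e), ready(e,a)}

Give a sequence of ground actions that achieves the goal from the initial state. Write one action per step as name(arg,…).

1. free(b,b)  →  {at(b), at(c), at(f), on(a), ready(b,a), ready(b,b), ready(b,e), ready(c,a), ready(e,a), ready(e,c)}
2. swap(e,c)  →  {at(b), at(f), marked(c), on(a), ready(b,a), ready(b,b), ready(b,e), ready(c,a), ready(e,a)}
3. swap(b,b)  →  {at(f), marked(b), marked(c), on(a), ready(b,a), ready(b,e), ready(c,a), ready(e,a)}

free(b,b); swap(e,c); swap(b,b)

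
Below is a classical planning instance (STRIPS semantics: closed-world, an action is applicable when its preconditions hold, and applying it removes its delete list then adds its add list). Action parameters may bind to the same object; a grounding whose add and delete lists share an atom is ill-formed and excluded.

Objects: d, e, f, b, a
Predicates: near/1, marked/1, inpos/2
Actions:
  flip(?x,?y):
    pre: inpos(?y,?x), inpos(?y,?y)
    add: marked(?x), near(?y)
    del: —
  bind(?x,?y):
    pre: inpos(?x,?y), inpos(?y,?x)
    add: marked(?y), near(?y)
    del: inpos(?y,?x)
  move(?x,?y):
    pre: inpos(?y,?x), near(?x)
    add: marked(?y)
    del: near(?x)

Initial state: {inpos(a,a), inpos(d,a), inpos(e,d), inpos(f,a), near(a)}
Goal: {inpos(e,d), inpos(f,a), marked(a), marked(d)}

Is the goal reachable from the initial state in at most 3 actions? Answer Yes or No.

Yes

1. flip(a,a)  →  {inpos(a,a), inpos(d,a), inpos(e,d), inpos(f,a), marked(a), near(a)}
2. move(a,d)  →  {inpos(a,a), inpos(d,a), inpos(e,d), inpos(f,a), marked(a), marked(d)}
optimal plan length = 2; 2 ≤ 3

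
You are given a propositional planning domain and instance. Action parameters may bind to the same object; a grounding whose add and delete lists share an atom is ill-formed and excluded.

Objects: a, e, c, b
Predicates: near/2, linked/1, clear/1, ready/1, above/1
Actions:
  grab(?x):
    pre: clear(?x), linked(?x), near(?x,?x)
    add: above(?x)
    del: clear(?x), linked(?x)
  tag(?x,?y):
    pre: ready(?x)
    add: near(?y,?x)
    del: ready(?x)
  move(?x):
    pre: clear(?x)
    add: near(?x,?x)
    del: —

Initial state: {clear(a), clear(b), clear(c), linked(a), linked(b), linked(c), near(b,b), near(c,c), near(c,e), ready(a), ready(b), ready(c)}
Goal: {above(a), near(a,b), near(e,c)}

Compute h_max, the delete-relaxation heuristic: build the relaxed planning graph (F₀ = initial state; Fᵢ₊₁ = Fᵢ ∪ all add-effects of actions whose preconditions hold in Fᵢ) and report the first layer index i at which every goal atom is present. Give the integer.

2

F0 = init (12 atoms)
F1 = F0 ∪ {above(b), above(c), near(a,a), near(a,b), near(a,c), near(b,a), near(b,c), near(c,a), near(c,b), near(e,a), near(e,b), near(e,c)}  (24 atoms)
F2 = F1 ∪ {above(a)}  (25 atoms)
goal ⊆ F2  ⇒  h_max = 2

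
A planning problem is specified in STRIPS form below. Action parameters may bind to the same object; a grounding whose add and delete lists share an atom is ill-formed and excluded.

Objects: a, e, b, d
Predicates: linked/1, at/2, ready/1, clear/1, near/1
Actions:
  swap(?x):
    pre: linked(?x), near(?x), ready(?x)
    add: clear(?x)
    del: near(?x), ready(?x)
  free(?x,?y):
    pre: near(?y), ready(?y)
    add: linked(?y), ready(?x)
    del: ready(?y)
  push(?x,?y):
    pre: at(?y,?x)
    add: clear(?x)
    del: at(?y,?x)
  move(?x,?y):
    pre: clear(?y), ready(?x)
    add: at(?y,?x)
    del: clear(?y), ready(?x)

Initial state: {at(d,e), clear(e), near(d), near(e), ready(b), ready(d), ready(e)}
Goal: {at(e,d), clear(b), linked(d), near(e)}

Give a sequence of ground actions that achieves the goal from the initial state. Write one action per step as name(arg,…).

1. free(a,d)  →  {at(d,e), clear(e), linked(d), near(d), near(e), ready(a), ready(b), ready(e)}
2. free(d,e)  →  {at(d,e), clear(e), linked(d), linked(e), near(d), near(e), ready(a), ready(b), ready(d)}
3. move(b,e)  →  {at(d,e), at(e,b), linked(d), linked(e), near(d), near(e), ready(a), ready(d)}
4. push(e,d)  →  {at(e,b), clear(e), linked(d), linked(e), near(d), near(e), ready(a), ready(d)}
5. push(b,e)  →  {clear(b), clear(e), linked(d), linked(e), near(d), near(e), ready(a), ready(d)}
6. move(d,e)  →  {at(e,d), clear(b), linked(d), linked(e), near(d), near(e), ready(a)}

free(a,d); free(d,e); move(b,e); push(e,d); push(b,e); move(d,e)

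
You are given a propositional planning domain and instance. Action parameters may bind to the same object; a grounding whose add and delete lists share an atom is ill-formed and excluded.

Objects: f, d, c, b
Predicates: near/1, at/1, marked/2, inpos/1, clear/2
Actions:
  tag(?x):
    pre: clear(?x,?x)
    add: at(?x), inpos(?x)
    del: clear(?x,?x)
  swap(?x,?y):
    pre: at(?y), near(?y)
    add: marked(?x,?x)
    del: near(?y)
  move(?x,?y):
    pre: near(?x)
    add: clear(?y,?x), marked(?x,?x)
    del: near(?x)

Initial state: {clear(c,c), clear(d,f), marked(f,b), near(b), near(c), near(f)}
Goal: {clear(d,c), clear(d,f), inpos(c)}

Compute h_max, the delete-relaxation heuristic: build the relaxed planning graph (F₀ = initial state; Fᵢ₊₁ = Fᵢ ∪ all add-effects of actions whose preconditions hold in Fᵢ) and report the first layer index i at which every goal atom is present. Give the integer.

F0 = init (6 atoms)
F1 = F0 ∪ {at(c), clear(b,b), clear(b,c), clear(b,f), clear(c,b), clear(c,f), clear(d,b), clear(d,c), clear(f,b), clear(f,c), clear(f,f), inpos(c), marked(b,b), marked(c,c), marked(f,f)}  (21 atoms)
goal ⊆ F1  ⇒  h_max = 1

1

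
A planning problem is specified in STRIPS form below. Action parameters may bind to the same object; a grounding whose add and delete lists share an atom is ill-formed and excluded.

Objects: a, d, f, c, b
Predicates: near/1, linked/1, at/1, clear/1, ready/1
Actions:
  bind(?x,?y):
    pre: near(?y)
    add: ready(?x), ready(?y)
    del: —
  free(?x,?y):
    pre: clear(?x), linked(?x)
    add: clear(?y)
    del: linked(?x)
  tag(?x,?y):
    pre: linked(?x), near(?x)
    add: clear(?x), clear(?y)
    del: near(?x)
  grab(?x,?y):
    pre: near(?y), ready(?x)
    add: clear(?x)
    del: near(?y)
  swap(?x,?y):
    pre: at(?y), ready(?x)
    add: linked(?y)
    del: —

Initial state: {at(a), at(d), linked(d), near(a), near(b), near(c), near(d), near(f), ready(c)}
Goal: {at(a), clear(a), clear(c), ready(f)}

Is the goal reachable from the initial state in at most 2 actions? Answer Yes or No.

No

1. bind(a,f)  →  {at(a), at(d), linked(d), near(a), near(b), near(c), near(d), near(f), ready(a), ready(c), ready(f)}
2. tag(d,a)  →  {at(a), at(d), clear(a), clear(d), linked(d), near(a), near(b), near(c), near(f), ready(a), ready(c), ready(f)}
3. free(d,c)  →  {at(a), at(d), clear(a), clear(c), clear(d), near(a), near(b), near(c), near(f), ready(a), ready(c), ready(f)}
optimal plan length = 3; 3 > 2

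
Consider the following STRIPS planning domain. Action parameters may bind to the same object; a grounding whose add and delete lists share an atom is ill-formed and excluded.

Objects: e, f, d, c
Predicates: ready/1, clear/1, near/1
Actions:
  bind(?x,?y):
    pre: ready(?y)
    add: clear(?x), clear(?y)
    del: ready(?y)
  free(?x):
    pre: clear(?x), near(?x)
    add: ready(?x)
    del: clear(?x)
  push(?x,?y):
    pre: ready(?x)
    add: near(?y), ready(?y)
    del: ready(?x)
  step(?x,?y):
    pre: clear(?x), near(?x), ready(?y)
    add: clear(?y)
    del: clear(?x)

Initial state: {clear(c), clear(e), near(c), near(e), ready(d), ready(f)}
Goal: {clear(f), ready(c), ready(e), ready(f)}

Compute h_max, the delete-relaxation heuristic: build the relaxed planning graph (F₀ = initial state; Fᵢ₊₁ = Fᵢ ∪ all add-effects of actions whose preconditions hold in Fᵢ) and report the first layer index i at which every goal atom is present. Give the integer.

1

F0 = init (6 atoms)
F1 = F0 ∪ {clear(d), clear(f), near(d), near(f), ready(c), ready(e)}  (12 atoms)
goal ⊆ F1  ⇒  h_max = 1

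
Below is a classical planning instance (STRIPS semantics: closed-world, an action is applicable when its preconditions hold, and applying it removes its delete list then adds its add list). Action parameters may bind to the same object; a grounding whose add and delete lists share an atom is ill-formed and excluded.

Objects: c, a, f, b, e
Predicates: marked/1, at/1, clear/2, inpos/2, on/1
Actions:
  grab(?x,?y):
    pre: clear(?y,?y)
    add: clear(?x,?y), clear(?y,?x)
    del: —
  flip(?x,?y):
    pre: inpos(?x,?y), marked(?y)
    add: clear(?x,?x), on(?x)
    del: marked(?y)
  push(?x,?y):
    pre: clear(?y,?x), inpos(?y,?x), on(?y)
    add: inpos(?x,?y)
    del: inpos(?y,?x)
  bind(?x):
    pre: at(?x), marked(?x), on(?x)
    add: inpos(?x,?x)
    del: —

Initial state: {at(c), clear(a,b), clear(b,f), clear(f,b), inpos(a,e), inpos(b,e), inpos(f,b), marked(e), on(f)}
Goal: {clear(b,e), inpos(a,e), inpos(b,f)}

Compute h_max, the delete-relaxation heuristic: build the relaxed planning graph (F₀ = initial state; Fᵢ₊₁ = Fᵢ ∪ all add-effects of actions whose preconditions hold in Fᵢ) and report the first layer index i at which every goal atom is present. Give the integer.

F0 = init (9 atoms)
F1 = F0 ∪ {clear(a,a), clear(b,b), inpos(b,f), on(a), on(b)}  (14 atoms)
F2 = F1 ∪ {clear(a,c), clear(a,e), clear(a,f), clear(b,a), clear(b,c), clear(b,e), clear(c,a), clear(c,b), clear(e,a), clear(e,b), clear(f,a)}  (25 atoms)
goal ⊆ F2  ⇒  h_max = 2

2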